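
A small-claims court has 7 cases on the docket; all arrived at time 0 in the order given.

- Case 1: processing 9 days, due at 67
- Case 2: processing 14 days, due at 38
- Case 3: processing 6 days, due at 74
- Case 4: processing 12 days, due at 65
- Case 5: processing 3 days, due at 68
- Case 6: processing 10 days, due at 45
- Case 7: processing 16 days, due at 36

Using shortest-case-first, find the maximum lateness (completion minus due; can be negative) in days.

34

SPT (increasing processing time): Case 5 Case 3 Case 1 Case 6 Case 4 Case 2 Case 7.
Case 5: 0→3, due 68, lateness -65
Case 3: 3→9, due 74, lateness -65
Case 1: 9→18, due 67, lateness -49
Case 6: 18→28, due 45, lateness -17
Case 4: 28→40, due 65, lateness -25
Case 2: 40→54, due 38, lateness 16
Case 7: 54→70, due 36, lateness 34
Maximum = 34.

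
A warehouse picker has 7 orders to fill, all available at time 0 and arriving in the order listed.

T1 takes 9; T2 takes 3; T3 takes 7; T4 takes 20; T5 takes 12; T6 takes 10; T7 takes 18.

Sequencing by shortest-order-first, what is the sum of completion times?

240

SPT (increasing processing time): T2 T3 T1 T6 T5 T7 T4.
T2: 0→3
T3: 3→10
T1: 10→19
T6: 19→29
T5: 29→41
T7: 41→59
T4: 59→79
Sum = 3+10+19+29+41+59+79 = 240.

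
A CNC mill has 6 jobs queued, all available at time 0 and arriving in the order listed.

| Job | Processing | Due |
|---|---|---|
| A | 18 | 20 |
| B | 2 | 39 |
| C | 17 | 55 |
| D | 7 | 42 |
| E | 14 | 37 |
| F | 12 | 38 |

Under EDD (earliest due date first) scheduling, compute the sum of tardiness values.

39

EDD (increasing due date): A E F B D C.
A: 0→18, due 20, tardiness 0
E: 18→32, due 37, tardiness 0
F: 32→44, due 38, tardiness 6
B: 44→46, due 39, tardiness 7
D: 46→53, due 42, tardiness 11
C: 53→70, due 55, tardiness 15
Sum = 0+0+6+7+11+15 = 39.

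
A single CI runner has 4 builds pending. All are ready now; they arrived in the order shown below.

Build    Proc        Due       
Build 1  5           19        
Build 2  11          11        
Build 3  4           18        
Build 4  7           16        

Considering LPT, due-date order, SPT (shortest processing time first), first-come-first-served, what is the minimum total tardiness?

14

LPT (decreasing processing time): Build 2 Build 4 Build 1 Build 3.
Build 2: 0→11, due 11, tardiness 0
Build 4: 11→18, due 16, tardiness 2
Build 1: 18→23, due 19, tardiness 4
Build 3: 23→27, due 18, tardiness 9
Sum = 0+2+4+9 = 15.
EDD (increasing due date): Build 2 Build 4 Build 3 Build 1.
Build 2: 0→11, due 11, tardiness 0
Build 4: 11→18, due 16, tardiness 2
Build 3: 18→22, due 18, tardiness 4
Build 1: 22→27, due 19, tardiness 8
Sum = 0+2+4+8 = 14.
SPT (increasing processing time): Build 3 Build 1 Build 4 Build 2.
Build 3: 0→4, due 18, tardiness 0
Build 1: 4→9, due 19, tardiness 0
Build 4: 9→16, due 16, tardiness 0
Build 2: 16→27, due 11, tardiness 16
Sum = 0+0+0+16 = 16.
FIFO (arrival order): Build 1 Build 2 Build 3 Build 4.
Build 1: 0→5, due 19, tardiness 0
Build 2: 5→16, due 11, tardiness 5
Build 3: 16→20, due 18, tardiness 2
Build 4: 20→27, due 16, tardiness 11
Sum = 0+5+2+11 = 18.
LPT 15, EDD 14, SPT 16, FIFO 18 → minimum 14.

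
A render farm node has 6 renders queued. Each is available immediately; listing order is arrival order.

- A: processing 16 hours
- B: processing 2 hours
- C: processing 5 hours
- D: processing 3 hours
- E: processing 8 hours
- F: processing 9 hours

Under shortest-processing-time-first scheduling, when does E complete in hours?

SPT (increasing processing time): B D C E F A.
B: 0→2
D: 2→5
C: 5→10
E: 10→18

18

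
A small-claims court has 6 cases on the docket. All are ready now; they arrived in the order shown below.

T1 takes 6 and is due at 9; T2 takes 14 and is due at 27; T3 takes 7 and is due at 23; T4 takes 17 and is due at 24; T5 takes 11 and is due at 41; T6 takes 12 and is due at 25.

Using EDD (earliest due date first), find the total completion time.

214

EDD (increasing due date): T1 T3 T4 T6 T2 T5.
T1: 0→6
T3: 6→13
T4: 13→30
T6: 30→42
T2: 42→56
T5: 56→67
Sum = 6+13+30+42+56+67 = 214.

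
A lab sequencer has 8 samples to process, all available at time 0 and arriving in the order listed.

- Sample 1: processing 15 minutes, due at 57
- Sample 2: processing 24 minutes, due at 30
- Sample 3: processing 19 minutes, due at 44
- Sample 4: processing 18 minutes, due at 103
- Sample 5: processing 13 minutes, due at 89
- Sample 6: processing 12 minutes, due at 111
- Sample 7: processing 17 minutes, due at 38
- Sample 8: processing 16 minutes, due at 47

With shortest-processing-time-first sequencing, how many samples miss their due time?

SPT (increasing processing time): Sample 6 Sample 5 Sample 1 Sample 8 Sample 7 Sample 4 Sample 3 Sample 2.
Sample 6: 0→12, due 111, tardiness 0
Sample 5: 12→25, due 89, tardiness 0
Sample 1: 25→40, due 57, tardiness 0
Sample 8: 40→56, due 47, tardiness 9
Sample 7: 56→73, due 38, tardiness 35
Sample 4: 73→91, due 103, tardiness 0
Sample 3: 91→110, due 44, tardiness 66
Sample 2: 110→134, due 30, tardiness 104
Late samples: 4.

4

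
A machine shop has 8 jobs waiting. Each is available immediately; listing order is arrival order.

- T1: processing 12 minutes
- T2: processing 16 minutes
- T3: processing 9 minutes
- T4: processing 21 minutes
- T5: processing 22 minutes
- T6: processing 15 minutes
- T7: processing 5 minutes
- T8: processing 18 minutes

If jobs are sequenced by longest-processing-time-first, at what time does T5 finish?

22

LPT (decreasing processing time): T5 T4 T8 T2 T6 T1 T3 T7.
T5: 0→22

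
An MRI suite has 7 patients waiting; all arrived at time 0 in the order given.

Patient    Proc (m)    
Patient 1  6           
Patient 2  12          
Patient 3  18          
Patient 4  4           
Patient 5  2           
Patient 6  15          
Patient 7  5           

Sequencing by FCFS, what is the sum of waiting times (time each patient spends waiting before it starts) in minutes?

FIFO (arrival order): Patient 1 Patient 2 Patient 3 Patient 4 Patient 5 Patient 6 Patient 7.
Patient 1: waits 0, runs 0→6
Patient 2: waits 6, runs 6→18
Patient 3: waits 18, runs 18→36
Patient 4: waits 36, runs 36→40
Patient 5: waits 40, runs 40→42
Patient 6: waits 42, runs 42→57
Patient 7: waits 57, runs 57→62
Sum = 0+6+18+36+40+42+57 = 199.

199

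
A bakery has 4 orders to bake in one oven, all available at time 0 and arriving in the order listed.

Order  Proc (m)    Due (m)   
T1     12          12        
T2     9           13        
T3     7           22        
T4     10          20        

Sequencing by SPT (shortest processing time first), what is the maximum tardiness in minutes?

SPT (increasing processing time): T3 T2 T4 T1.
T3: 0→7, due 22, tardiness 0
T2: 7→16, due 13, tardiness 3
T4: 16→26, due 20, tardiness 6
T1: 26→38, due 12, tardiness 26
Maximum = 26.

26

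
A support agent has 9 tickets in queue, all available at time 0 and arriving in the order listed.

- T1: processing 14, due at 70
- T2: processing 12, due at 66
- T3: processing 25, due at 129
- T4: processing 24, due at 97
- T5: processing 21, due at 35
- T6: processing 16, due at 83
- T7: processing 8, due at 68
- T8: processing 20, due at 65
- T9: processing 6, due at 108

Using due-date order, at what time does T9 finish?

EDD (increasing due date): T5 T8 T2 T7 T1 T6 T4 T9 T3.
T5: 0→21
T8: 21→41
T2: 41→53
T7: 53→61
T1: 61→75
T6: 75→91
T4: 91→115
T9: 115→121

121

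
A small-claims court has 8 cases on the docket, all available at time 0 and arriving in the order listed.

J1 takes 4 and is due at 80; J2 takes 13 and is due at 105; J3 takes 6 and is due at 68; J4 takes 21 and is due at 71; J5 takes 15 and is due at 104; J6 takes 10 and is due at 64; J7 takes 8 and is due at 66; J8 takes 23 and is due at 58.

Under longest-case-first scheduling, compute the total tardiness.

90

LPT (decreasing processing time): J8 J4 J5 J2 J6 J7 J3 J1.
J8: 0→23, due 58, tardiness 0
J4: 23→44, due 71, tardiness 0
J5: 44→59, due 104, tardiness 0
J2: 59→72, due 105, tardiness 0
J6: 72→82, due 64, tardiness 18
J7: 82→90, due 66, tardiness 24
J3: 90→96, due 68, tardiness 28
J1: 96→100, due 80, tardiness 20
Sum = 0+0+0+0+18+24+28+20 = 90.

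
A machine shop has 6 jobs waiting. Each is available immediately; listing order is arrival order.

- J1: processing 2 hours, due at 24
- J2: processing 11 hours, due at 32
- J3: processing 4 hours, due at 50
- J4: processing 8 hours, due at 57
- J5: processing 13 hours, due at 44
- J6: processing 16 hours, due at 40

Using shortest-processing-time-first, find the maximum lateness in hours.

SPT (increasing processing time): J1 J3 J4 J2 J5 J6.
J1: 0→2, due 24, lateness -22
J3: 2→6, due 50, lateness -44
J4: 6→14, due 57, lateness -43
J2: 14→25, due 32, lateness -7
J5: 25→38, due 44, lateness -6
J6: 38→54, due 40, lateness 14
Maximum = 14.

14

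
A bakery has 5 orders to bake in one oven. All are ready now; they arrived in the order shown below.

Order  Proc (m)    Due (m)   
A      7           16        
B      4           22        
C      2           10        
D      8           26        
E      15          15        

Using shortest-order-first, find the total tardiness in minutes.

21

SPT (increasing processing time): C B A D E.
C: 0→2, due 10, tardiness 0
B: 2→6, due 22, tardiness 0
A: 6→13, due 16, tardiness 0
D: 13→21, due 26, tardiness 0
E: 21→36, due 15, tardiness 21
Sum = 0+0+0+0+21 = 21.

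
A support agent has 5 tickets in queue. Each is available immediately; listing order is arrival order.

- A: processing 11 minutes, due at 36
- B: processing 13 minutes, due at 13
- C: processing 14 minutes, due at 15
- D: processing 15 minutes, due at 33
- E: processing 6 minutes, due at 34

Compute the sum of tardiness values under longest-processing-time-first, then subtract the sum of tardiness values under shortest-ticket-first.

13

LPT (decreasing processing time): D C B A E.
D: 0→15, due 33, tardiness 0
C: 15→29, due 15, tardiness 14
B: 29→42, due 13, tardiness 29
A: 42→53, due 36, tardiness 17
E: 53→59, due 34, tardiness 25
Sum = 0+14+29+17+25 = 85.
SPT (increasing processing time): E A B C D.
E: 0→6, due 34, tardiness 0
A: 6→17, due 36, tardiness 0
B: 17→30, due 13, tardiness 17
C: 30→44, due 15, tardiness 29
D: 44→59, due 33, tardiness 26
Sum = 0+0+17+29+26 = 72.
Difference = 85 − 72 = 13.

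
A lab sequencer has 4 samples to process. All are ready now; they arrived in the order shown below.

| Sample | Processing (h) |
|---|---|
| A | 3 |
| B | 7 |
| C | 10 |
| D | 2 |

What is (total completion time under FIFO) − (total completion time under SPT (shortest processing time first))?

14

FIFO (arrival order): A B C D.
A: 0→3
B: 3→10
C: 10→20
D: 20→22
Sum = 3+10+20+22 = 55.
SPT (increasing processing time): D A B C.
D: 0→2
A: 2→5
B: 5→12
C: 12→22
Sum = 2+5+12+22 = 41.
Difference = 55 − 41 = 14.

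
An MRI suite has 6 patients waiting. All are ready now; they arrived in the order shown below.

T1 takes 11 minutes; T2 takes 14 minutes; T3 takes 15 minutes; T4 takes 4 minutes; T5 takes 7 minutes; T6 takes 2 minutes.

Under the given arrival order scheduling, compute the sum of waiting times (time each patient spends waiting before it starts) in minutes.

FIFO (arrival order): T1 T2 T3 T4 T5 T6.
T1: waits 0, runs 0→11
T2: waits 11, runs 11→25
T3: waits 25, runs 25→40
T4: waits 40, runs 40→44
T5: waits 44, runs 44→51
T6: waits 51, runs 51→53
Sum = 0+11+25+40+44+51 = 171.

171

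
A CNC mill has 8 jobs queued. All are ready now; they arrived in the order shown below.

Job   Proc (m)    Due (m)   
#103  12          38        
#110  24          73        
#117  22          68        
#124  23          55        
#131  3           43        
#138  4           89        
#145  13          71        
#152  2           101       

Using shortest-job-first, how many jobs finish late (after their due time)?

2

SPT (increasing processing time): #152 #131 #138 #103 #145 #117 #124 #110.
#152: 0→2, due 101, tardiness 0
#131: 2→5, due 43, tardiness 0
#138: 5→9, due 89, tardiness 0
#103: 9→21, due 38, tardiness 0
#145: 21→34, due 71, tardiness 0
#117: 34→56, due 68, tardiness 0
#124: 56→79, due 55, tardiness 24
#110: 79→103, due 73, tardiness 30
Late jobs: 2.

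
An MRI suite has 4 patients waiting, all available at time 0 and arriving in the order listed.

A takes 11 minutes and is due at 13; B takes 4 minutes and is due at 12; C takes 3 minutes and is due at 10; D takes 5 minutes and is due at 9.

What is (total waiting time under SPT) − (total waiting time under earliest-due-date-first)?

-3

SPT (increasing processing time): C B D A.
C: waits 0, runs 0→3
B: waits 3, runs 3→7
D: waits 7, runs 7→12
A: waits 12, runs 12→23
Sum = 0+3+7+12 = 22.
EDD (increasing due date): D C B A.
D: waits 0, runs 0→5
C: waits 5, runs 5→8
B: waits 8, runs 8→12
A: waits 12, runs 12→23
Sum = 0+5+8+12 = 25.
Difference = 22 − 25 = -3.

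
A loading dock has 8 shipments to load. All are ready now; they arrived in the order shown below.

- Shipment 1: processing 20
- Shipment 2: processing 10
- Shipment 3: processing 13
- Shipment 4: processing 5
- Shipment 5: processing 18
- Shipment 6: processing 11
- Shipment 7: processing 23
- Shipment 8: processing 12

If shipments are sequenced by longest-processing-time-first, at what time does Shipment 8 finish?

LPT (decreasing processing time): Shipment 7 Shipment 1 Shipment 5 Shipment 3 Shipment 8 Shipment 6 Shipment 2 Shipment 4.
Shipment 7: 0→23
Shipment 1: 23→43
Shipment 5: 43→61
Shipment 3: 61→74
Shipment 8: 74→86

86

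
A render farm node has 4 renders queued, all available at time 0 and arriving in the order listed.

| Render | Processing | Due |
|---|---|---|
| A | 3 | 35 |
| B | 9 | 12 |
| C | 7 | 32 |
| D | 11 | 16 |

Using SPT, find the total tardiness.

SPT (increasing processing time): A C B D.
A: 0→3, due 35, tardiness 0
C: 3→10, due 32, tardiness 0
B: 10→19, due 12, tardiness 7
D: 19→30, due 16, tardiness 14
Sum = 0+0+7+14 = 21.

21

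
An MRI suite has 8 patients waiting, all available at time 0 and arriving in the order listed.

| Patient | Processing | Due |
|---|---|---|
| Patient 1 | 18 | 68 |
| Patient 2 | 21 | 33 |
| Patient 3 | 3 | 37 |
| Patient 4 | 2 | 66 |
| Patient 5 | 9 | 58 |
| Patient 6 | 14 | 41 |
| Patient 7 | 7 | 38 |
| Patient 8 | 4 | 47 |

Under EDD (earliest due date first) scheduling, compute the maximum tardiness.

EDD (increasing due date): Patient 2 Patient 3 Patient 7 Patient 6 Patient 8 Patient 5 Patient 4 Patient 1.
Patient 2: 0→21, due 33, tardiness 0
Patient 3: 21→24, due 37, tardiness 0
Patient 7: 24→31, due 38, tardiness 0
Patient 6: 31→45, due 41, tardiness 4
Patient 8: 45→49, due 47, tardiness 2
Patient 5: 49→58, due 58, tardiness 0
Patient 4: 58→60, due 66, tardiness 0
Patient 1: 60→78, due 68, tardiness 10
Maximum = 10.

10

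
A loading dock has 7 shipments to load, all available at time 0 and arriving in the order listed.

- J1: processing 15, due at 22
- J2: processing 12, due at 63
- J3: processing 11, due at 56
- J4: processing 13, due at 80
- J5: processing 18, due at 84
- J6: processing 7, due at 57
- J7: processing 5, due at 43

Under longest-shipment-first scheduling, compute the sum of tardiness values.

LPT (decreasing processing time): J5 J1 J4 J2 J3 J6 J7.
J5: 0→18, due 84, tardiness 0
J1: 18→33, due 22, tardiness 11
J4: 33→46, due 80, tardiness 0
J2: 46→58, due 63, tardiness 0
J3: 58→69, due 56, tardiness 13
J6: 69→76, due 57, tardiness 19
J7: 76→81, due 43, tardiness 38
Sum = 0+11+0+0+13+19+38 = 81.

81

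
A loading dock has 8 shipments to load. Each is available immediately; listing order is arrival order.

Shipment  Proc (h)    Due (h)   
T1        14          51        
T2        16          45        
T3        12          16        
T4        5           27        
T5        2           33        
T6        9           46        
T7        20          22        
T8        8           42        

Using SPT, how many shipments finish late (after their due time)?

3

SPT (increasing processing time): T5 T4 T8 T6 T3 T1 T2 T7.
T5: 0→2, due 33, tardiness 0
T4: 2→7, due 27, tardiness 0
T8: 7→15, due 42, tardiness 0
T6: 15→24, due 46, tardiness 0
T3: 24→36, due 16, tardiness 20
T1: 36→50, due 51, tardiness 0
T2: 50→66, due 45, tardiness 21
T7: 66→86, due 22, tardiness 64
Late shipments: 3.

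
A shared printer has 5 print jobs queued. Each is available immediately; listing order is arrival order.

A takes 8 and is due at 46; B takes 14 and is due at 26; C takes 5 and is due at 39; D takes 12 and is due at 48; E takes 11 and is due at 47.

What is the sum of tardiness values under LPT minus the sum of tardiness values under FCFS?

8

LPT (decreasing processing time): B D E A C.
B: 0→14, due 26, tardiness 0
D: 14→26, due 48, tardiness 0
E: 26→37, due 47, tardiness 0
A: 37→45, due 46, tardiness 0
C: 45→50, due 39, tardiness 11
Sum = 0+0+0+0+11 = 11.
FIFO (arrival order): A B C D E.
A: 0→8, due 46, tardiness 0
B: 8→22, due 26, tardiness 0
C: 22→27, due 39, tardiness 0
D: 27→39, due 48, tardiness 0
E: 39→50, due 47, tardiness 3
Sum = 0+0+0+0+3 = 3.
Difference = 11 − 3 = 8.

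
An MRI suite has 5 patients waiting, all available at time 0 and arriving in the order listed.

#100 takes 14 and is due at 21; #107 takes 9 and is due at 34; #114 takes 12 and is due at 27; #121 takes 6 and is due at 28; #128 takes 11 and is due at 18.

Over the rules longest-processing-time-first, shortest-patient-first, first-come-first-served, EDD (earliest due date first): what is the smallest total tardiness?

47

LPT (decreasing processing time): #100 #114 #128 #107 #121.
#100: 0→14, due 21, tardiness 0
#114: 14→26, due 27, tardiness 0
#128: 26→37, due 18, tardiness 19
#107: 37→46, due 34, tardiness 12
#121: 46→52, due 28, tardiness 24
Sum = 0+0+19+12+24 = 55.
SPT (increasing processing time): #121 #107 #128 #114 #100.
#121: 0→6, due 28, tardiness 0
#107: 6→15, due 34, tardiness 0
#128: 15→26, due 18, tardiness 8
#114: 26→38, due 27, tardiness 11
#100: 38→52, due 21, tardiness 31
Sum = 0+0+8+11+31 = 50.
FIFO (arrival order): #100 #107 #114 #121 #128.
#100: 0→14, due 21, tardiness 0
#107: 14→23, due 34, tardiness 0
#114: 23→35, due 27, tardiness 8
#121: 35→41, due 28, tardiness 13
#128: 41→52, due 18, tardiness 34
Sum = 0+0+8+13+34 = 55.
EDD (increasing due date): #128 #100 #114 #121 #107.
#128: 0→11, due 18, tardiness 0
#100: 11→25, due 21, tardiness 4
#114: 25→37, due 27, tardiness 10
#121: 37→43, due 28, tardiness 15
#107: 43→52, due 34, tardiness 18
Sum = 0+4+10+15+18 = 47.
LPT 55, SPT 50, FIFO 55, EDD 47 → minimum 47.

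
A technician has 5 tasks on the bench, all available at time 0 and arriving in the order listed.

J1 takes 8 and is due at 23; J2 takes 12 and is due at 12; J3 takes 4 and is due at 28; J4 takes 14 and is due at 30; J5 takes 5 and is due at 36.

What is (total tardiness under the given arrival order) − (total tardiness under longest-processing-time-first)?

-20

FIFO (arrival order): J1 J2 J3 J4 J5.
J1: 0→8, due 23, tardiness 0
J2: 8→20, due 12, tardiness 8
J3: 20→24, due 28, tardiness 0
J4: 24→38, due 30, tardiness 8
J5: 38→43, due 36, tardiness 7
Sum = 0+8+0+8+7 = 23.
LPT (decreasing processing time): J4 J2 J1 J5 J3.
J4: 0→14, due 30, tardiness 0
J2: 14→26, due 12, tardiness 14
J1: 26→34, due 23, tardiness 11
J5: 34→39, due 36, tardiness 3
J3: 39→43, due 28, tardiness 15
Sum = 0+14+11+3+15 = 43.
Difference = 23 − 43 = -20.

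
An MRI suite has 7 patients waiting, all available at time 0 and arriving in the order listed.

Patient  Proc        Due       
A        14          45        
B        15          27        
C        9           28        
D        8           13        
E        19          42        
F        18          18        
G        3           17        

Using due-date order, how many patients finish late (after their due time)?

5

EDD (increasing due date): D G F B C E A.
D: 0→8, due 13, tardiness 0
G: 8→11, due 17, tardiness 0
F: 11→29, due 18, tardiness 11
B: 29→44, due 27, tardiness 17
C: 44→53, due 28, tardiness 25
E: 53→72, due 42, tardiness 30
A: 72→86, due 45, tardiness 41
Late patients: 5.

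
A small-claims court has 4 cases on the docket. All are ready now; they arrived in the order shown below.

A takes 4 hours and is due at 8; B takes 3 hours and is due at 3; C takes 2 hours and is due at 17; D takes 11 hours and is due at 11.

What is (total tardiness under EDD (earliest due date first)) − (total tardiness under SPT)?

EDD (increasing due date): B A D C.
B: 0→3, due 3, tardiness 0
A: 3→7, due 8, tardiness 0
D: 7→18, due 11, tardiness 7
C: 18→20, due 17, tardiness 3
Sum = 0+0+7+3 = 10.
SPT (increasing processing time): C B A D.
C: 0→2, due 17, tardiness 0
B: 2→5, due 3, tardiness 2
A: 5→9, due 8, tardiness 1
D: 9→20, due 11, tardiness 9
Sum = 0+2+1+9 = 12.
Difference = 10 − 12 = -2.

-2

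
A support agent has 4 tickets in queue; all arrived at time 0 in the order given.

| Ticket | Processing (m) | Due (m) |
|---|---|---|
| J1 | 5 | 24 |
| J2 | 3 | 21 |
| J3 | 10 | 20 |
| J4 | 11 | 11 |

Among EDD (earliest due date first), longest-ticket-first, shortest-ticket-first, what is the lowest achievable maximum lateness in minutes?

EDD (increasing due date): J4 J3 J2 J1.
J4: 0→11, due 11, lateness 0
J3: 11→21, due 20, lateness 1
J2: 21→24, due 21, lateness 3
J1: 24→29, due 24, lateness 5
Maximum = 5.
LPT (decreasing processing time): J4 J3 J1 J2.
J4: 0→11, due 11, lateness 0
J3: 11→21, due 20, lateness 1
J1: 21→26, due 24, lateness 2
J2: 26→29, due 21, lateness 8
Maximum = 8.
SPT (increasing processing time): J2 J1 J3 J4.
J2: 0→3, due 21, lateness -18
J1: 3→8, due 24, lateness -16
J3: 8→18, due 20, lateness -2
J4: 18→29, due 11, lateness 18
Maximum = 18.
EDD 5, LPT 8, SPT 18 → minimum 5.

5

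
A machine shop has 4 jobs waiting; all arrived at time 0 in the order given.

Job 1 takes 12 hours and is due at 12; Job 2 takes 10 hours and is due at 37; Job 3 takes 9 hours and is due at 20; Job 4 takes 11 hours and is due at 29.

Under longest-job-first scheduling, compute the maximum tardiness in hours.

LPT (decreasing processing time): Job 1 Job 4 Job 2 Job 3.
Job 1: 0→12, due 12, tardiness 0
Job 4: 12→23, due 29, tardiness 0
Job 2: 23→33, due 37, tardiness 0
Job 3: 33→42, due 20, tardiness 22
Maximum = 22.

22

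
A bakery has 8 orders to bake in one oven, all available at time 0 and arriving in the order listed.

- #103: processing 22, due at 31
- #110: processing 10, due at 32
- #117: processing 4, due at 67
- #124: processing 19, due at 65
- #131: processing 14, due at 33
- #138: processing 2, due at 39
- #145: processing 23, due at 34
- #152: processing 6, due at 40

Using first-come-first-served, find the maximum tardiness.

FIFO (arrival order): #103 #110 #117 #124 #131 #138 #145 #152.
#103: 0→22, due 31, tardiness 0
#110: 22→32, due 32, tardiness 0
#117: 32→36, due 67, tardiness 0
#124: 36→55, due 65, tardiness 0
#131: 55→69, due 33, tardiness 36
#138: 69→71, due 39, tardiness 32
#145: 71→94, due 34, tardiness 60
#152: 94→100, due 40, tardiness 60
Maximum = 60.

60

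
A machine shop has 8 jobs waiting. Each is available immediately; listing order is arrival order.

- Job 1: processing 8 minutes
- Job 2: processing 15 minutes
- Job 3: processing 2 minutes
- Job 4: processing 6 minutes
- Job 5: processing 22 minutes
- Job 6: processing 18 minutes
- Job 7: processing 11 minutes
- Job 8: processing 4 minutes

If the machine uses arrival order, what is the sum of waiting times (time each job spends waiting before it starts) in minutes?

293

FIFO (arrival order): Job 1 Job 2 Job 3 Job 4 Job 5 Job 6 Job 7 Job 8.
Job 1: waits 0, runs 0→8
Job 2: waits 8, runs 8→23
Job 3: waits 23, runs 23→25
Job 4: waits 25, runs 25→31
Job 5: waits 31, runs 31→53
Job 6: waits 53, runs 53→71
Job 7: waits 71, runs 71→82
Job 8: waits 82, runs 82→86
Sum = 0+8+23+25+31+53+71+82 = 293.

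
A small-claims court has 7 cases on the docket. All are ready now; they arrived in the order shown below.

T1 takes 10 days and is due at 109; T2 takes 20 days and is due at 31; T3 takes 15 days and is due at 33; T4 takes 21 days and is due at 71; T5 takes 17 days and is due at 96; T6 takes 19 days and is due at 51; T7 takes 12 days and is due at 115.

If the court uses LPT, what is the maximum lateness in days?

59

LPT (decreasing processing time): T4 T2 T6 T5 T3 T7 T1.
T4: 0→21, due 71, lateness -50
T2: 21→41, due 31, lateness 10
T6: 41→60, due 51, lateness 9
T5: 60→77, due 96, lateness -19
T3: 77→92, due 33, lateness 59
T7: 92→104, due 115, lateness -11
T1: 104→114, due 109, lateness 5
Maximum = 59.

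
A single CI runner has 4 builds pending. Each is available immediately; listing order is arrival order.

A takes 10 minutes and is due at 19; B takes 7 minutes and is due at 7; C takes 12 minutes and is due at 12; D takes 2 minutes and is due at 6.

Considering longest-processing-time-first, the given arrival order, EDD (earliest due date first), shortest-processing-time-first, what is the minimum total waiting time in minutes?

30

LPT (decreasing processing time): C A B D.
C: waits 0, runs 0→12
A: waits 12, runs 12→22
B: waits 22, runs 22→29
D: waits 29, runs 29→31
Sum = 0+12+22+29 = 63.
FIFO (arrival order): A B C D.
A: waits 0, runs 0→10
B: waits 10, runs 10→17
C: waits 17, runs 17→29
D: waits 29, runs 29→31
Sum = 0+10+17+29 = 56.
EDD (increasing due date): D B C A.
D: waits 0, runs 0→2
B: waits 2, runs 2→9
C: waits 9, runs 9→21
A: waits 21, runs 21→31
Sum = 0+2+9+21 = 32.
SPT (increasing processing time): D B A C.
D: waits 0, runs 0→2
B: waits 2, runs 2→9
A: waits 9, runs 9→19
C: waits 19, runs 19→31
Sum = 0+2+9+19 = 30.
LPT 63, FIFO 56, EDD 32, SPT 30 → minimum 30.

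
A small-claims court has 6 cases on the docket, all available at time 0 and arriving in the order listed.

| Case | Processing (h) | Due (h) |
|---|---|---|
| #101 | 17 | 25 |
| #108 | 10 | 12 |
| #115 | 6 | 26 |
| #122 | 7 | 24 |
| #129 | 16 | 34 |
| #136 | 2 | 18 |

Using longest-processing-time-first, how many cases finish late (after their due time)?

LPT (decreasing processing time): #101 #129 #108 #122 #115 #136.
#101: 0→17, due 25, tardiness 0
#129: 17→33, due 34, tardiness 0
#108: 33→43, due 12, tardiness 31
#122: 43→50, due 24, tardiness 26
#115: 50→56, due 26, tardiness 30
#136: 56→58, due 18, tardiness 40
Late cases: 4.

4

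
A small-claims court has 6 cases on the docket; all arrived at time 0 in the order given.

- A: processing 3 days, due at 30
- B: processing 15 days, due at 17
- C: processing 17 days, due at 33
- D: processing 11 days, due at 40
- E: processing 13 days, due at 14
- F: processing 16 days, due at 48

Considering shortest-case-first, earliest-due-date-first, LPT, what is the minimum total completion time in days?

219

SPT (increasing processing time): A D E B F C.
A: 0→3
D: 3→14
E: 14→27
B: 27→42
F: 42→58
C: 58→75
Sum = 3+14+27+42+58+75 = 219.
EDD (increasing due date): E B A C D F.
E: 0→13
B: 13→28
A: 28→31
C: 31→48
D: 48→59
F: 59→75
Sum = 13+28+31+48+59+75 = 254.
LPT (decreasing processing time): C F B E D A.
C: 0→17
F: 17→33
B: 33→48
E: 48→61
D: 61→72
A: 72→75
Sum = 17+33+48+61+72+75 = 306.
SPT 219, EDD 254, LPT 306 → minimum 219.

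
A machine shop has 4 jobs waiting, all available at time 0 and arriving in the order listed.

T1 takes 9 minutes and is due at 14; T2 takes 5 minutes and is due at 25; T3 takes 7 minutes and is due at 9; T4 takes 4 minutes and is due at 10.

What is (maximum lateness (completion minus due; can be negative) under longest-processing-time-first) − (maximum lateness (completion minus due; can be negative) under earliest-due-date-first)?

9

LPT (decreasing processing time): T1 T3 T2 T4.
T1: 0→9, due 14, lateness -5
T3: 9→16, due 9, lateness 7
T2: 16→21, due 25, lateness -4
T4: 21→25, due 10, lateness 15
Maximum = 15.
EDD (increasing due date): T3 T4 T1 T2.
T3: 0→7, due 9, lateness -2
T4: 7→11, due 10, lateness 1
T1: 11→20, due 14, lateness 6
T2: 20→25, due 25, lateness 0
Maximum = 6.
Difference = 15 − 6 = 9.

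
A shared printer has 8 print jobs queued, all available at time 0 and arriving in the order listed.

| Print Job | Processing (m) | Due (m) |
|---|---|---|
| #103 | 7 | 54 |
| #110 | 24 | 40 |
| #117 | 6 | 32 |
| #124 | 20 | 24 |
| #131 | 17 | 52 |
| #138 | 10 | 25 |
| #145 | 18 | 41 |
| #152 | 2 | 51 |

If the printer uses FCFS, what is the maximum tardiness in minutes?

61

FIFO (arrival order): #103 #110 #117 #124 #131 #138 #145 #152.
#103: 0→7, due 54, tardiness 0
#110: 7→31, due 40, tardiness 0
#117: 31→37, due 32, tardiness 5
#124: 37→57, due 24, tardiness 33
#131: 57→74, due 52, tardiness 22
#138: 74→84, due 25, tardiness 59
#145: 84→102, due 41, tardiness 61
#152: 102→104, due 51, tardiness 53
Maximum = 61.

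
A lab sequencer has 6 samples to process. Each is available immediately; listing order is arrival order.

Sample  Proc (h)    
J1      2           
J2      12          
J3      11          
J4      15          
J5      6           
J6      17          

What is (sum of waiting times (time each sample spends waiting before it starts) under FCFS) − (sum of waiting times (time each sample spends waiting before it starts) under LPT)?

FIFO (arrival order): J1 J2 J3 J4 J5 J6.
J1: waits 0, runs 0→2
J2: waits 2, runs 2→14
J3: waits 14, runs 14→25
J4: waits 25, runs 25→40
J5: waits 40, runs 40→46
J6: waits 46, runs 46→63
Sum = 0+2+14+25+40+46 = 127.
LPT (decreasing processing time): J6 J4 J2 J3 J5 J1.
J6: waits 0, runs 0→17
J4: waits 17, runs 17→32
J2: waits 32, runs 32→44
J3: waits 44, runs 44→55
J5: waits 55, runs 55→61
J1: waits 61, runs 61→63
Sum = 0+17+32+44+55+61 = 209.
Difference = 127 − 209 = -82.

-82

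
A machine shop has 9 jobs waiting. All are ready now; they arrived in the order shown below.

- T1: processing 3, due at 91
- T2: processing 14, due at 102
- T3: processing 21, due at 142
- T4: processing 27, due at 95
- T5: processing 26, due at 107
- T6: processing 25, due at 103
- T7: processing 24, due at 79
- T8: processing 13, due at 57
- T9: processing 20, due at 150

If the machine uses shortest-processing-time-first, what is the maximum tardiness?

78

SPT (increasing processing time): T1 T8 T2 T9 T3 T7 T6 T5 T4.
T1: 0→3, due 91, tardiness 0
T8: 3→16, due 57, tardiness 0
T2: 16→30, due 102, tardiness 0
T9: 30→50, due 150, tardiness 0
T3: 50→71, due 142, tardiness 0
T7: 71→95, due 79, tardiness 16
T6: 95→120, due 103, tardiness 17
T5: 120→146, due 107, tardiness 39
T4: 146→173, due 95, tardiness 78
Maximum = 78.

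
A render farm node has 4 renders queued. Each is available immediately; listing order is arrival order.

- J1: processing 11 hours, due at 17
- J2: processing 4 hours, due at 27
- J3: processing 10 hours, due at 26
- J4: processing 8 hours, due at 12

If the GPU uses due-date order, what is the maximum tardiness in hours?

EDD (increasing due date): J4 J1 J3 J2.
J4: 0→8, due 12, tardiness 0
J1: 8→19, due 17, tardiness 2
J3: 19→29, due 26, tardiness 3
J2: 29→33, due 27, tardiness 6
Maximum = 6.

6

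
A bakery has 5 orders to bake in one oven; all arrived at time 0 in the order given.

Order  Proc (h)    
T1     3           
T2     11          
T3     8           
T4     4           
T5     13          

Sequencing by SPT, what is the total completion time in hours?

SPT (increasing processing time): T1 T4 T3 T2 T5.
T1: 0→3
T4: 3→7
T3: 7→15
T2: 15→26
T5: 26→39
Sum = 3+7+15+26+39 = 90.

90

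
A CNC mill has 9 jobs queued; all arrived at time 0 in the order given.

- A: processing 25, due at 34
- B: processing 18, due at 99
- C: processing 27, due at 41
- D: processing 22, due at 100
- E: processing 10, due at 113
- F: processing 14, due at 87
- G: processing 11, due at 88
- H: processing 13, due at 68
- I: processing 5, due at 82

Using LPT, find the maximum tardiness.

63

LPT (decreasing processing time): C A D B F H G E I.
C: 0→27, due 41, tardiness 0
A: 27→52, due 34, tardiness 18
D: 52→74, due 100, tardiness 0
B: 74→92, due 99, tardiness 0
F: 92→106, due 87, tardiness 19
H: 106→119, due 68, tardiness 51
G: 119→130, due 88, tardiness 42
E: 130→140, due 113, tardiness 27
I: 140→145, due 82, tardiness 63
Maximum = 63.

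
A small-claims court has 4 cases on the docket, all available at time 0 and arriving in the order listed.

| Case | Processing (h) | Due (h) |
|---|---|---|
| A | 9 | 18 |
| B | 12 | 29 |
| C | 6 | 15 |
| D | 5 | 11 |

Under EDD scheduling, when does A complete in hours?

EDD (increasing due date): D C A B.
D: 0→5
C: 5→11
A: 11→20

20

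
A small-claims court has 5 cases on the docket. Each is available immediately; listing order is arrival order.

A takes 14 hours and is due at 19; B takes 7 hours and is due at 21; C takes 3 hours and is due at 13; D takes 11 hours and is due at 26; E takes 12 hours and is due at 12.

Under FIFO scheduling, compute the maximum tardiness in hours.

FIFO (arrival order): A B C D E.
A: 0→14, due 19, tardiness 0
B: 14→21, due 21, tardiness 0
C: 21→24, due 13, tardiness 11
D: 24→35, due 26, tardiness 9
E: 35→47, due 12, tardiness 35
Maximum = 35.

35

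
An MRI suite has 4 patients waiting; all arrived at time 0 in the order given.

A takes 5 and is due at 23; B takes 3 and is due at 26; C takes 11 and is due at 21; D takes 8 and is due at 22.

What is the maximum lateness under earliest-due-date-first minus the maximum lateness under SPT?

EDD (increasing due date): C D A B.
C: 0→11, due 21, lateness -10
D: 11→19, due 22, lateness -3
A: 19→24, due 23, lateness 1
B: 24→27, due 26, lateness 1
Maximum = 1.
SPT (increasing processing time): B A D C.
B: 0→3, due 26, lateness -23
A: 3→8, due 23, lateness -15
D: 8→16, due 22, lateness -6
C: 16→27, due 21, lateness 6
Maximum = 6.
Difference = 1 − 6 = -5.

-5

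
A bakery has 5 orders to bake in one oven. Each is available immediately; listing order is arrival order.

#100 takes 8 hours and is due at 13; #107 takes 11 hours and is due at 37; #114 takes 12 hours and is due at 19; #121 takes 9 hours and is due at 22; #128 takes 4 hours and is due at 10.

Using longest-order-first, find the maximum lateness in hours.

LPT (decreasing processing time): #114 #107 #121 #100 #128.
#114: 0→12, due 19, lateness -7
#107: 12→23, due 37, lateness -14
#121: 23→32, due 22, lateness 10
#100: 32→40, due 13, lateness 27
#128: 40→44, due 10, lateness 34
Maximum = 34.

34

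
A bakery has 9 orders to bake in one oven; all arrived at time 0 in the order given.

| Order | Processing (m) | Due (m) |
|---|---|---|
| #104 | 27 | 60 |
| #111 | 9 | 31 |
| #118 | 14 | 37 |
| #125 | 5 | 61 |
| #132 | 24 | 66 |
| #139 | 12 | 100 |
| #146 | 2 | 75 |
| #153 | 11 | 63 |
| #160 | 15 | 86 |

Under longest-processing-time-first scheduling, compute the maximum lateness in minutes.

81

LPT (decreasing processing time): #104 #132 #160 #118 #139 #153 #111 #125 #146.
#104: 0→27, due 60, lateness -33
#132: 27→51, due 66, lateness -15
#160: 51→66, due 86, lateness -20
#118: 66→80, due 37, lateness 43
#139: 80→92, due 100, lateness -8
#153: 92→103, due 63, lateness 40
#111: 103→112, due 31, lateness 81
#125: 112→117, due 61, lateness 56
#146: 117→119, due 75, lateness 44
Maximum = 81.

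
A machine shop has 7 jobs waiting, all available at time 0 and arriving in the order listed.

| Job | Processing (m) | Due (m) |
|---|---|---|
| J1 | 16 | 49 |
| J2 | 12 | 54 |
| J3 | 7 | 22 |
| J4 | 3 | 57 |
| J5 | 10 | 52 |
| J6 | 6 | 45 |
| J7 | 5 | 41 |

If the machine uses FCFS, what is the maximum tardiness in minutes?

FIFO (arrival order): J1 J2 J3 J4 J5 J6 J7.
J1: 0→16, due 49, tardiness 0
J2: 16→28, due 54, tardiness 0
J3: 28→35, due 22, tardiness 13
J4: 35→38, due 57, tardiness 0
J5: 38→48, due 52, tardiness 0
J6: 48→54, due 45, tardiness 9
J7: 54→59, due 41, tardiness 18
Maximum = 18.

18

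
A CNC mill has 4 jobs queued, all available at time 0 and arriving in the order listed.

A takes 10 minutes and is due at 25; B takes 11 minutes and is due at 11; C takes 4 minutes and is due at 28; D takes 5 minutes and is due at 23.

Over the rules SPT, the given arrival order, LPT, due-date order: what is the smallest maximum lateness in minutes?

2

SPT (increasing processing time): C D A B.
C: 0→4, due 28, lateness -24
D: 4→9, due 23, lateness -14
A: 9→19, due 25, lateness -6
B: 19→30, due 11, lateness 19
Maximum = 19.
FIFO (arrival order): A B C D.
A: 0→10, due 25, lateness -15
B: 10→21, due 11, lateness 10
C: 21→25, due 28, lateness -3
D: 25→30, due 23, lateness 7
Maximum = 10.
LPT (decreasing processing time): B A D C.
B: 0→11, due 11, lateness 0
A: 11→21, due 25, lateness -4
D: 21→26, due 23, lateness 3
C: 26→30, due 28, lateness 2
Maximum = 3.
EDD (increasing due date): B D A C.
B: 0→11, due 11, lateness 0
D: 11→16, due 23, lateness -7
A: 16→26, due 25, lateness 1
C: 26→30, due 28, lateness 2
Maximum = 2.
SPT 19, FIFO 10, LPT 3, EDD 2 → minimum 2.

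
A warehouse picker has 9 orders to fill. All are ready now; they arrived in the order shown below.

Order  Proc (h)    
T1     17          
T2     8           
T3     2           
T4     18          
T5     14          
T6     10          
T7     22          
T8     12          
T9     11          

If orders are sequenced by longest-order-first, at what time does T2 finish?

112

LPT (decreasing processing time): T7 T4 T1 T5 T8 T9 T6 T2 T3.
T7: 0→22
T4: 22→40
T1: 40→57
T5: 57→71
T8: 71→83
T9: 83→94
T6: 94→104
T2: 104→112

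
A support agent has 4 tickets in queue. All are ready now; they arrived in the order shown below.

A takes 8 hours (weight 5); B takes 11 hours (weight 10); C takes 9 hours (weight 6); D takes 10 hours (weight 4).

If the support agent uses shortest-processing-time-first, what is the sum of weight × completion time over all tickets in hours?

630

SPT (increasing processing time): A C D B.
A: finishes 8, weight 5, w·C = 40
C: finishes 17, weight 6, w·C = 102
D: finishes 27, weight 4, w·C = 108
B: finishes 38, weight 10, w·C = 380
Sum = 40+102+108+380 = 630.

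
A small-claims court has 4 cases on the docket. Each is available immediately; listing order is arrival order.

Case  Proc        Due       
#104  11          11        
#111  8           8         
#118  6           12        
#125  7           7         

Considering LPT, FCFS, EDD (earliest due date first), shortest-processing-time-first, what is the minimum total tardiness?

40

LPT (decreasing processing time): #104 #111 #125 #118.
#104: 0→11, due 11, tardiness 0
#111: 11→19, due 8, tardiness 11
#125: 19→26, due 7, tardiness 19
#118: 26→32, due 12, tardiness 20
Sum = 0+11+19+20 = 50.
FIFO (arrival order): #104 #111 #118 #125.
#104: 0→11, due 11, tardiness 0
#111: 11→19, due 8, tardiness 11
#118: 19→25, due 12, tardiness 13
#125: 25→32, due 7, tardiness 25
Sum = 0+11+13+25 = 49.
EDD (increasing due date): #125 #111 #104 #118.
#125: 0→7, due 7, tardiness 0
#111: 7→15, due 8, tardiness 7
#104: 15→26, due 11, tardiness 15
#118: 26→32, due 12, tardiness 20
Sum = 0+7+15+20 = 42.
SPT (increasing processing time): #118 #125 #111 #104.
#118: 0→6, due 12, tardiness 0
#125: 6→13, due 7, tardiness 6
#111: 13→21, due 8, tardiness 13
#104: 21→32, due 11, tardiness 21
Sum = 0+6+13+21 = 40.
LPT 50, FIFO 49, EDD 42, SPT 40 → minimum 40.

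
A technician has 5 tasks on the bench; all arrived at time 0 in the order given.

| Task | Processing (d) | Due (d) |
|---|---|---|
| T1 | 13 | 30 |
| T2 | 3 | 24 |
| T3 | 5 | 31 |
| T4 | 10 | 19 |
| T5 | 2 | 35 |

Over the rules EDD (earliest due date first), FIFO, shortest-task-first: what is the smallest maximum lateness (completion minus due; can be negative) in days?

0

EDD (increasing due date): T4 T2 T1 T3 T5.
T4: 0→10, due 19, lateness -9
T2: 10→13, due 24, lateness -11
T1: 13→26, due 30, lateness -4
T3: 26→31, due 31, lateness 0
T5: 31→33, due 35, lateness -2
Maximum = 0.
FIFO (arrival order): T1 T2 T3 T4 T5.
T1: 0→13, due 30, lateness -17
T2: 13→16, due 24, lateness -8
T3: 16→21, due 31, lateness -10
T4: 21→31, due 19, lateness 12
T5: 31→33, due 35, lateness -2
Maximum = 12.
SPT (increasing processing time): T5 T2 T3 T4 T1.
T5: 0→2, due 35, lateness -33
T2: 2→5, due 24, lateness -19
T3: 5→10, due 31, lateness -21
T4: 10→20, due 19, lateness 1
T1: 20→33, due 30, lateness 3
Maximum = 3.
EDD 0, FIFO 12, SPT 3 → minimum 0.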